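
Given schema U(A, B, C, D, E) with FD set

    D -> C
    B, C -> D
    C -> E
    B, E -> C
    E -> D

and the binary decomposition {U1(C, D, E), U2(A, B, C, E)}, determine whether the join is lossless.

Common attributes: U1 ∩ U2 = {C, E}.
Closure of {C, E}: E → D applies, adding D. So (C, E)⁺ = {C, D, E}.
This closure contains every attribute of U1, so U1 ∩ U2 → U1. The join is lossless.

Yes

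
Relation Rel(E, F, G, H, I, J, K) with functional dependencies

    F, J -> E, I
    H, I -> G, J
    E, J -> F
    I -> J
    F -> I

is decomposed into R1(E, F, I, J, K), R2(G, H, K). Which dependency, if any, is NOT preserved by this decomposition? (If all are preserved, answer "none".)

H, I -> G, J

Check H, I → G, J: no single fragment contains all of {G, H, I, J}, and the restricted closure of {H, I} across the fragments never reaches {G, J}.
F, J → E, I is preserved.
E, J → F is preserved.
I → J is preserved.
F → I is preserved.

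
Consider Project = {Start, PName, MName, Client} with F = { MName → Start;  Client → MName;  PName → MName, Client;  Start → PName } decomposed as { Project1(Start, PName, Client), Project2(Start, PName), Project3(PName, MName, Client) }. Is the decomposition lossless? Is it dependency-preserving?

Lossless test (chase): Rows 1 and 3 agree on Client; apply Client→MName and equate their MName entries. Rows 1 and 2 agree on PName; apply PName→MName, Client and equate their MName, Client entries. Rows 1 and 3 agree on MName; apply MName→Start and equate their Start entries. Row 1 is now all distinguished symbols — the join is lossless.
Dependency preservation: MName → Start is not contained in any single fragment, but the restricted closure of its left-hand side across the fragments still reaches the right-hand side; the remaining FDs each lie inside some fragment. All dependencies are preserved.

lossless and dependency-preserving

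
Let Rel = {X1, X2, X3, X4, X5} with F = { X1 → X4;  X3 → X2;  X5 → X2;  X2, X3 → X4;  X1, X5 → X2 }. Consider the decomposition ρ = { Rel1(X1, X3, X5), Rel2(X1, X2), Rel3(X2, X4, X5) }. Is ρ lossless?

No

Chase test. Columns are X1, X2, X3, X4, X5; row i has aⱼ where attribute j ∈ Reli, else bᵢⱼ.
Initial tableau (one row per fragment):
  row 1: a1 b12 a3 b14 a5
  row 2: a1 a2 b23 b24 b25
  row 3: b31 a2 b33 a4 a5
Rows 1 and 2 agree on X1; apply X1→X4 and equate their X4 entries.
Rows 1 and 3 agree on X5; apply X5→X2 and equate their X2 entries.
No row becomes fully distinguished — the join is lossy.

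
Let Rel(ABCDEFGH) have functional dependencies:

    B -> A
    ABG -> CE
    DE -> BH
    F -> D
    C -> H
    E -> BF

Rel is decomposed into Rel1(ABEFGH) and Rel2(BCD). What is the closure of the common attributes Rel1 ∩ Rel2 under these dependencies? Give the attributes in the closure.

Rel1 ∩ Rel2 = {B}.
B → A applies, adding A
Closure: {AB}.

AB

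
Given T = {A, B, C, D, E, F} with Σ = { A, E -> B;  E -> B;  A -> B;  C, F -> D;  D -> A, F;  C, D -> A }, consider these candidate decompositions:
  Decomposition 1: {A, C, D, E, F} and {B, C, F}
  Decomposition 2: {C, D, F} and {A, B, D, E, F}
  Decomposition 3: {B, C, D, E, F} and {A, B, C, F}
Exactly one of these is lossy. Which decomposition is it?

Decomposition 1: common = {C, F}, closure = {A, B, C, D, F} → lossless.
Decomposition 2: common = {D, F}, closure = {A, B, D, F} → lossy.
Decomposition 3: common = {B, C, F}, closure = {A, B, C, D, F} → lossless.

Decomposition 2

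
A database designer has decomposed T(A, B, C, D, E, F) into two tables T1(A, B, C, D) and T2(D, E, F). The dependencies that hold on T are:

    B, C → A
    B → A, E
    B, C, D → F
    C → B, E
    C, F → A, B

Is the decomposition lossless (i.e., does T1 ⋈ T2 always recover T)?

No

Common attributes: T1 ∩ T2 = {D}.
No dependency enlarges {D}, so (D)⁺ = {D}.
The closure contains neither all of T1 = {A, B, C, D} nor all of T2 = {D, E, F}, so the common attributes are not a superkey of either fragment. The join is lossy.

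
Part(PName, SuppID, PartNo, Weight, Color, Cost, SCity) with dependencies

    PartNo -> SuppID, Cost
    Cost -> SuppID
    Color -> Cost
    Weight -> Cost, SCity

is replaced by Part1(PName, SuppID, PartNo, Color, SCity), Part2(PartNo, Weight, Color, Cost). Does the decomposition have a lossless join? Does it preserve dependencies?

lossy and not dependency-preserving

Lossless test: (PartNo, Color)⁺ = {SuppID, PartNo, Color, Cost}, which is a superkey of neither fragment — lossy.
Dependency preservation: the restricted closure of {Cost} across the fragments never reaches {SuppID}, so Cost → SuppID cannot be enforced without a join — not preserved.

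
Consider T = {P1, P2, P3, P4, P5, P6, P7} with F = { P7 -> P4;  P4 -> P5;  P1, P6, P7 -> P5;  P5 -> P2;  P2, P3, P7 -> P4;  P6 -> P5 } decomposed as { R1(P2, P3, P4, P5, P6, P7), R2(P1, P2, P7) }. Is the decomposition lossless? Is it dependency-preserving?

Lossless test: (P2, P7)⁺ = {P2, P4, P5, P7}, which is a superkey of neither fragment — lossy.
Dependency preservation: P1, P6, P7 → P5 is not contained in any single fragment, but the restricted closure of its left-hand side across the fragments still reaches the right-hand side; the remaining FDs each lie inside some fragment. All dependencies are preserved.

lossy but dependency-preserving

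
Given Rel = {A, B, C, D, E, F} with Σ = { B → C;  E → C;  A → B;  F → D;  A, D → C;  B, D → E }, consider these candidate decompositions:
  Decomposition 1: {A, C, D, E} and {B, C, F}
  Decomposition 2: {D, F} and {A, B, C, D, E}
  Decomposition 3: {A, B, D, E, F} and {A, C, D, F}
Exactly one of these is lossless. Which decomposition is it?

Decomposition 3

Decomposition 1: common = {C}, closure = {C} → lossy.
Decomposition 2: common = {D}, closure = {D} → lossy.
Decomposition 3: common = {A, D, F}, closure = {A, B, C, D, E, F} → lossless.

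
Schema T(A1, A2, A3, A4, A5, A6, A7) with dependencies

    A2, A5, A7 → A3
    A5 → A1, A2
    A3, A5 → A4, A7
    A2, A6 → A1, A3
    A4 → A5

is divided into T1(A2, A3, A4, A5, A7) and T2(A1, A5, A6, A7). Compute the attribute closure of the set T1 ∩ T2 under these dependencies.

T1 ∩ T2 = {A5, A7}.
A5 → A1, A2 applies, adding A1, A2
A2, A5, A7 → A3 applies, adding A3
A3, A5 → A4, A7 applies, adding A4
Closure: {A1, A2, A3, A4, A5, A7}.

A1, A2, A3, A4, A5, A7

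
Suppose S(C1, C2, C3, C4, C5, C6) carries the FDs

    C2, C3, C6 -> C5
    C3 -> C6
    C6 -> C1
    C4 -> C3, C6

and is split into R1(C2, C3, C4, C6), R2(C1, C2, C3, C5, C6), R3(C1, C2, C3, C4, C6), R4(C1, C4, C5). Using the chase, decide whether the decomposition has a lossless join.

Chase test. Columns are C1, C2, C3, C4, C5, C6; row i has aⱼ where attribute j ∈ Ri, else bᵢⱼ.
Initial tableau (one row per fragment):
  row 1: b11 a2 a3 a4 b15 a6
  row 2: a1 a2 a3 b24 a5 a6
  row 3: a1 a2 a3 a4 b35 a6
  row 4: a1 b42 b43 a4 a5 b46
Rows 1 and 2 agree on C2, C3, C6; apply C2, C3, C6→C5 and equate their C5 entries.
Rows 1 and 3 agree on C2, C3, C6; apply C2, C3, C6→C5 and equate their C5 entries.
Rows 1 and 2 agree on C6; apply C6→C1 and equate their C1 entries.
Rows 1 and 4 agree on C4; apply C4→C3, C6 and equate their C3, C6 entries.
Row 1 is now all distinguished symbols — the join is lossless.

Yes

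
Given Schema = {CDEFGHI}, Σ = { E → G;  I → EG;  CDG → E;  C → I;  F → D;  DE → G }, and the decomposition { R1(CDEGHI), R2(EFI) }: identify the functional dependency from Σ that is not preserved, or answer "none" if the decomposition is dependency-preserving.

F → D

Check F → D: no single fragment contains all of {DF}, and the restricted closure of {F} across the fragments never reaches {D}.
E → G is preserved.
I → EG is preserved.
CDG → E is preserved.
C → I is preserved.
DE → G is preserved.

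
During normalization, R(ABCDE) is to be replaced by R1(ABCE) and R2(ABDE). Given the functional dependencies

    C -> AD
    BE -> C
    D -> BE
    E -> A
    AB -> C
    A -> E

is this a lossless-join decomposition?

Yes

Common attributes: R1 ∩ R2 = {ABE}.
Closure of {ABE}: BE → C applies, adding C; C → AD applies, adding D. So (ABE)⁺ = {ABCDE}.
This closure contains every attribute of R1, so R1 ∩ R2 → R1. The join is lossless.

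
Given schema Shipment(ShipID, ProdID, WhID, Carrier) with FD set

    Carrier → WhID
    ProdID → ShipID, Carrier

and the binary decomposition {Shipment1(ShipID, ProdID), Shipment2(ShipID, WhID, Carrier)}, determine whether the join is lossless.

Common attributes: Shipment1 ∩ Shipment2 = {ShipID}.
No dependency enlarges {ShipID}, so (ShipID)⁺ = {ShipID}.
The closure contains neither all of Shipment1 = {ShipID, ProdID} nor all of Shipment2 = {ShipID, WhID, Carrier}, so the common attributes are not a superkey of either fragment. The join is lossy.

No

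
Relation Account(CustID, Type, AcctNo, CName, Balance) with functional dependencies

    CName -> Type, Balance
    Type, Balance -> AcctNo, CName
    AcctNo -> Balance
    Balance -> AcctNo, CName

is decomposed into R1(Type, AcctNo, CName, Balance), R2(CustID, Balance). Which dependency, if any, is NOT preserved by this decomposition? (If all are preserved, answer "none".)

none

CName → Type, Balance lies within R1.
Type, Balance → AcctNo, CName lies within R1.
AcctNo → Balance lies within R1.
Balance → AcctNo, CName lies within R1.
Every dependency is enforceable on the fragments, so the decomposition is dependency-preserving.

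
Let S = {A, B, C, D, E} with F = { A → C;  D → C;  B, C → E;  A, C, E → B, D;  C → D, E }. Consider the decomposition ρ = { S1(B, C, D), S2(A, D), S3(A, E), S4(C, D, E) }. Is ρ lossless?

Chase test. Columns are A, B, C, D, E; row i has aⱼ where attribute j ∈ Si, else bᵢⱼ.
Initial tableau (one row per fragment):
  row 1: b11 a2 a3 a4 b15
  row 2: a1 b22 b23 a4 b25
  row 3: a1 b32 b33 b34 a5
  row 4: b41 b42 a3 a4 a5
Rows 2 and 3 agree on A; apply A→C and equate their C entries.
Rows 1 and 2 agree on D; apply D→C and equate their C entries.
Rows 1 and 2 agree on C; apply C→D, E and equate their D, E entries.
Rows 1 and 3 agree on C; apply C→D, E and equate their D, E entries.
Rows 2 and 3 agree on A, C, E; apply A, C, E→B, D and equate their B, D entries.
No row becomes fully distinguished — the join is lossy.

No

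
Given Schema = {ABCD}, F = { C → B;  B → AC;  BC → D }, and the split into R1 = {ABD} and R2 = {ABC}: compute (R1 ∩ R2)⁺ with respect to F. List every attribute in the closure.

ABCD

R1 ∩ R2 = {AB}.
B → AC applies, adding C
BC → D applies, adding D
Closure: {ABCD}.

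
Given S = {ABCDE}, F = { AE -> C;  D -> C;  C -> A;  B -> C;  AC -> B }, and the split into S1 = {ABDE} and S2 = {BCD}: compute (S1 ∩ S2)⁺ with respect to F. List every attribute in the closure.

S1 ∩ S2 = {BD}.
D → C applies, adding C
C → A applies, adding A
Closure: {ABCD}.

ABCD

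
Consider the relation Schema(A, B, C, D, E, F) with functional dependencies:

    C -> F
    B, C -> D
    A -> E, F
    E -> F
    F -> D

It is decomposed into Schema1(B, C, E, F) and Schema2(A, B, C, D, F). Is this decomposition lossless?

Common attributes: Schema1 ∩ Schema2 = {B, C, F}.
Closure of {B, C, F}: B, C → D applies, adding D. So (B, C, F)⁺ = {B, C, D, F}.
The closure contains neither all of Schema1 = {B, C, E, F} nor all of Schema2 = {A, B, C, D, F}, so the common attributes are not a superkey of either fragment. The join is lossy.

No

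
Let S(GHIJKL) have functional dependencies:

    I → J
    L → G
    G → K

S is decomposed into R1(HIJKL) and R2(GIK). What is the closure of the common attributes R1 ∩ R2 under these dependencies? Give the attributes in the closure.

IJK

R1 ∩ R2 = {IK}.
I → J applies, adding J
Closure: {IJK}.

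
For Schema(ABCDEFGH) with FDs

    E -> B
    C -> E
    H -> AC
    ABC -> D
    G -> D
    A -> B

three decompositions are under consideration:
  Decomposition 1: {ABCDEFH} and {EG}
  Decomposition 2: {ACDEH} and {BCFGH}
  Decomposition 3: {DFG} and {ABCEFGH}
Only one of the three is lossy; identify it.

Decomposition 1

Decomposition 1: common = {E}, closure = {BE} → lossy.
Decomposition 2: common = {CH}, closure = {ABCDEH} → lossless.
Decomposition 3: common = {FG}, closure = {DFG} → lossless.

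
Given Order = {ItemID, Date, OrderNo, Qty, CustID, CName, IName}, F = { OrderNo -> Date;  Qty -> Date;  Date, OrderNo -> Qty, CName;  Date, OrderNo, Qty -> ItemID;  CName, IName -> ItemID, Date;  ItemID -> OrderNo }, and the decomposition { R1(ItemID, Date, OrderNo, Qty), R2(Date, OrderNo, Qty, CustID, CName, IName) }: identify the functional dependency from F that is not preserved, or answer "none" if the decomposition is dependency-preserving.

none

OrderNo → Date lies within R1.
Qty → Date lies within R1.
Date, OrderNo → Qty, CName lies within R2.
Date, OrderNo, Qty → ItemID lies within R1.
CName, IName → ItemID, Date: restricted closure across fragments reaches ItemID, Date.
ItemID → OrderNo lies within R1.
Every dependency is enforceable on the fragments, so the decomposition is dependency-preserving.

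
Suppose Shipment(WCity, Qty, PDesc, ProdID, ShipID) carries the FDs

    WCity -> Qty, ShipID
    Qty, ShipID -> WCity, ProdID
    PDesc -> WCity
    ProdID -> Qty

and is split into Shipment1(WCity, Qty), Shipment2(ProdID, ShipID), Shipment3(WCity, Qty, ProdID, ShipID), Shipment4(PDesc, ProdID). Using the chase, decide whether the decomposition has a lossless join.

No

Chase test. Columns are WCity, Qty, PDesc, ProdID, ShipID; row i has aⱼ where attribute j ∈ Shipmenti, else bᵢⱼ.
Initial tableau (one row per fragment):
  row 1: a1 a2 b13 b14 b15
  row 2: b21 b22 b23 a4 a5
  row 3: a1 a2 b33 a4 a5
  row 4: b41 b42 a3 a4 b45
Rows 1 and 3 agree on WCity; apply WCity→Qty, ShipID and equate their Qty, ShipID entries.
Rows 1 and 3 agree on Qty, ShipID; apply Qty, ShipID→WCity, ProdID and equate their WCity, ProdID entries.
Rows 1 and 2 agree on ProdID; apply ProdID→Qty and equate their Qty entries.
Rows 1 and 4 agree on ProdID; apply ProdID→Qty and equate their Qty entries.
Rows 1 and 2 agree on Qty, ShipID; apply Qty, ShipID→WCity, ProdID and equate their WCity, ProdID entries.
No row becomes fully distinguished — the join is lossy.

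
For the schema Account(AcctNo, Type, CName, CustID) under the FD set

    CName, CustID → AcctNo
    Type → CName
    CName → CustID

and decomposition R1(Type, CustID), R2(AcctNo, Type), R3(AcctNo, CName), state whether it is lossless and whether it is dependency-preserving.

lossy and not dependency-preserving

Lossless test (chase): Rows 1 and 2 agree on Type; apply Type→CName and equate their CName entries. Rows 1 and 2 agree on CName; apply CName→CustID and equate their CustID entries. Rows 1 and 2 agree on CName, CustID; apply CName, CustID→AcctNo and equate their AcctNo entries. No row becomes fully distinguished — the join is lossy.
Dependency preservation: the restricted closure of {Type} across the fragments never reaches {CName}, so Type → CName cannot be enforced without a join — not preserved.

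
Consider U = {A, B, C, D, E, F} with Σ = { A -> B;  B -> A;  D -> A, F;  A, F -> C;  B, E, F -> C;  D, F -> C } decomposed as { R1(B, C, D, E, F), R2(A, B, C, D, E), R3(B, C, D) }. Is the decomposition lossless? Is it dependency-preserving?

Lossless test (chase): Rows 1 and 2 agree on B; apply B→A and equate their A entries. Rows 1 and 3 agree on B; apply B→A and equate their A entries. Rows 1 and 2 agree on D; apply D→A, F and equate their A, F entries. Rows 1 and 3 agree on D; apply D→A, F and equate their A, F entries. Row 1 is now all distinguished symbols — the join is lossless.
Dependency preservation: D → A, F; A, F → C are not contained in any single fragment, but the restricted closure of each left-hand side across the fragments still reaches the right-hand side; the remaining FDs each lie inside some fragment. All dependencies are preserved.

lossless and dependency-preserving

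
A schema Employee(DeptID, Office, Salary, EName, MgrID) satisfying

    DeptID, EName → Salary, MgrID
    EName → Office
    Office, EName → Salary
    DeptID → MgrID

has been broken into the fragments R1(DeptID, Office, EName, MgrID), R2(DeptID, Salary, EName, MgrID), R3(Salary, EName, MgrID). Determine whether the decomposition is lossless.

Chase test. Columns are DeptID, Office, Salary, EName, MgrID; row i has aⱼ where attribute j ∈ Ri, else bᵢⱼ.
Initial tableau (one row per fragment):
  row 1: a1 a2 b13 a4 a5
  row 2: a1 b22 a3 a4 a5
  row 3: b31 b32 a3 a4 a5
Rows 1 and 2 agree on DeptID, EName; apply DeptID, EName→Salary, MgrID and equate their Salary, MgrID entries.
Rows 1 and 2 agree on EName; apply EName→Office and equate their Office entries.
Rows 1 and 3 agree on EName; apply EName→Office and equate their Office entries.
Row 1 is now all distinguished symbols — the join is lossless.

Yes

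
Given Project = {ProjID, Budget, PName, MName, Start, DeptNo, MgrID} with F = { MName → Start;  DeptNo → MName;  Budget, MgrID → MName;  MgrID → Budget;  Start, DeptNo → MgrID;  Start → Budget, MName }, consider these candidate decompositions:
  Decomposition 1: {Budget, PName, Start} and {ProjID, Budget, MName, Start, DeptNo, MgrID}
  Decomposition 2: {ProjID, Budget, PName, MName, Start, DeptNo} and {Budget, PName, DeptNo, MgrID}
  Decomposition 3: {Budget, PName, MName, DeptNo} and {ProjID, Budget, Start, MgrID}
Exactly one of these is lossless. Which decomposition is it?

Decomposition 2

Decomposition 1: common = {Budget, Start}, closure = {Budget, MName, Start} → lossy.
Decomposition 2: common = {Budget, PName, DeptNo}, closure = {Budget, PName, MName, Start, DeptNo, MgrID} → lossless.
Decomposition 3: common = {Budget}, closure = {Budget} → lossy.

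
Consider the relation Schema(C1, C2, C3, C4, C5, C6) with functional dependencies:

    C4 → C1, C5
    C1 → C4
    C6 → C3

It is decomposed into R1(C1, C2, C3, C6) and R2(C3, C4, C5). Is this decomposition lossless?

No

Common attributes: R1 ∩ R2 = {C3}.
No dependency enlarges {C3}, so (C3)⁺ = {C3}.
The closure contains neither all of R1 = {C1, C2, C3, C6} nor all of R2 = {C3, C4, C5}, so the common attributes are not a superkey of either fragment. The join is lossy.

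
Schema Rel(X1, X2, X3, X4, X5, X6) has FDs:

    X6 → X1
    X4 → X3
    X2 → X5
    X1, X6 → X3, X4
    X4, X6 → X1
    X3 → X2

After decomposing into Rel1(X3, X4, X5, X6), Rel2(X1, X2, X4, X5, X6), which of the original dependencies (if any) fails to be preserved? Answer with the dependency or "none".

X3 → X2

Check X3 → X2: no single fragment contains all of {X2, X3}, and the restricted closure of {X3} across the fragments never reaches {X2}.
X6 → X1 is preserved.
X4 → X3 is preserved.
X2 → X5 is preserved.
X1, X6 → X3, X4 is preserved.
X4, X6 → X1 is preserved.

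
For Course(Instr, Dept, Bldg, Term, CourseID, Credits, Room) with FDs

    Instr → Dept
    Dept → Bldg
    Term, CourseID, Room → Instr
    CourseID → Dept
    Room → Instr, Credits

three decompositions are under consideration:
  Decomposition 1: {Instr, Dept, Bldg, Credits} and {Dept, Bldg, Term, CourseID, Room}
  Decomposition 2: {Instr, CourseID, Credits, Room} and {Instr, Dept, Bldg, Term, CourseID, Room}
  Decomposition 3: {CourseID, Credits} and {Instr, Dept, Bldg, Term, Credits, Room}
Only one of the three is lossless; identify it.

Decomposition 1: common = {Dept, Bldg}, closure = {Dept, Bldg} → lossy.
Decomposition 2: common = {Instr, CourseID, Room}, closure = {Instr, Dept, Bldg, CourseID, Credits, Room} → lossless.
Decomposition 3: common = {Credits}, closure = {Credits} → lossy.

Decomposition 2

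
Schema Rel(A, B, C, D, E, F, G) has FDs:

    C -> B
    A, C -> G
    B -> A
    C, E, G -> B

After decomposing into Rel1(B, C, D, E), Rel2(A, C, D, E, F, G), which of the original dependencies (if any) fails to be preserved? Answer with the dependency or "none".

Check B → A: no single fragment contains all of {A, B}, and the restricted closure of {B} across the fragments never reaches {A}.
C → B is preserved.
A, C → G is preserved.
C, E, G → B is preserved.

B -> A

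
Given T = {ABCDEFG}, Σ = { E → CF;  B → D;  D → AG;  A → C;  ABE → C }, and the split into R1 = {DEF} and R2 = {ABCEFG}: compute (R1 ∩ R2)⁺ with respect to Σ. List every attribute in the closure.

R1 ∩ R2 = {EF}.
E → CF applies, adding C
Closure: {CEF}.

CEF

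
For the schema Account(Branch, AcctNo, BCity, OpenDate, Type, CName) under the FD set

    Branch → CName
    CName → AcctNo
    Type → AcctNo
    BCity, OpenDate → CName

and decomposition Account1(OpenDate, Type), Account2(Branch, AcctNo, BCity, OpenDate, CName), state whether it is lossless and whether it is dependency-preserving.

Lossless test: (OpenDate)⁺ = {OpenDate}, which is a superkey of neither fragment — lossy.
Dependency preservation: the restricted closure of {Type} across the fragments never reaches {AcctNo}, so Type → AcctNo cannot be enforced without a join — not preserved.

lossy and not dependency-preserving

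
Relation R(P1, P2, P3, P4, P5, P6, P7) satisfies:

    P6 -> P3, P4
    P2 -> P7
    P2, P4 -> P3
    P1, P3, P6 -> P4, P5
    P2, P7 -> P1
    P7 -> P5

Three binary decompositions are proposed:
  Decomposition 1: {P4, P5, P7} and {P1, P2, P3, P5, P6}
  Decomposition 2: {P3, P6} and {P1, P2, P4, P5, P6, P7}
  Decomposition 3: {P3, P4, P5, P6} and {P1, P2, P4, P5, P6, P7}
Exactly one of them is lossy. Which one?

Decomposition 1

Decomposition 1: common = {P5}, closure = {P5} → lossy.
Decomposition 2: common = {P6}, closure = {P3, P4, P6} → lossless.
Decomposition 3: common = {P4, P5, P6}, closure = {P3, P4, P5, P6} → lossless.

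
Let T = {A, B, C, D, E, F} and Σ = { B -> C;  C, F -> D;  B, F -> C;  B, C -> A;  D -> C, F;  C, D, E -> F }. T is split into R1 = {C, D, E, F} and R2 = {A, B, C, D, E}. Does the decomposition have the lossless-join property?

Yes

Common attributes: R1 ∩ R2 = {C, D, E}.
Closure of {C, D, E}: D → C, F applies, adding F. So (C, D, E)⁺ = {C, D, E, F}.
This closure contains every attribute of R1, so R1 ∩ R2 → R1. The join is lossless.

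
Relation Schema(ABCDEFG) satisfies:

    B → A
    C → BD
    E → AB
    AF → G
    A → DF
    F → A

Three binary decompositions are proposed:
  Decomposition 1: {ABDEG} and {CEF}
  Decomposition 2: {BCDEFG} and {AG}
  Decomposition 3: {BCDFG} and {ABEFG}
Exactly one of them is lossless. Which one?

Decomposition 1

Decomposition 1: common = {E}, closure = {ABDEFG} → lossless.
Decomposition 2: common = {G}, closure = {G} → lossy.
Decomposition 3: common = {BFG}, closure = {ABDFG} → lossy.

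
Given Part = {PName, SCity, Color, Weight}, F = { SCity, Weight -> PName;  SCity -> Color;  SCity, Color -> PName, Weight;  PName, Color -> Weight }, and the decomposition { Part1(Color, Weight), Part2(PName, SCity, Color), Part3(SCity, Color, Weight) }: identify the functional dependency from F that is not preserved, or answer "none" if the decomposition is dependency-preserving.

PName, Color -> Weight

Check PName, Color → Weight: no single fragment contains all of {PName, Color, Weight}, and the restricted closure of {PName, Color} across the fragments never reaches {Weight}.
SCity, Weight → PName is preserved.
SCity → Color is preserved.
SCity, Color → PName, Weight is preserved.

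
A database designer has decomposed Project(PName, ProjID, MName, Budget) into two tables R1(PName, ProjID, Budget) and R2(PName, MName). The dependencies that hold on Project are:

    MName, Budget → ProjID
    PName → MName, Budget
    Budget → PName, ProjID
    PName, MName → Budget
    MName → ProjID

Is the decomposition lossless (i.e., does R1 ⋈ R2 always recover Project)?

Common attributes: R1 ∩ R2 = {PName}.
Closure of {PName}: PName → MName, Budget applies, adding MName, Budget; Budget → PName, ProjID applies, adding ProjID. So (PName)⁺ = {PName, ProjID, MName, Budget}.
This closure contains every attribute of R1, so R1 ∩ R2 → R1. The join is lossless.

Yes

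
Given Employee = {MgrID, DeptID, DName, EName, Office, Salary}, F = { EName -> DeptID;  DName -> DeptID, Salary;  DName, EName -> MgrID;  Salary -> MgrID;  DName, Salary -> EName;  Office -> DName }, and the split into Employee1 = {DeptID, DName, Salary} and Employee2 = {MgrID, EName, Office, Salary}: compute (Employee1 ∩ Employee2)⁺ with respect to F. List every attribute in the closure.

Employee1 ∩ Employee2 = {Salary}.
Salary → MgrID applies, adding MgrID
Closure: {MgrID, Salary}.

MgrID, Salary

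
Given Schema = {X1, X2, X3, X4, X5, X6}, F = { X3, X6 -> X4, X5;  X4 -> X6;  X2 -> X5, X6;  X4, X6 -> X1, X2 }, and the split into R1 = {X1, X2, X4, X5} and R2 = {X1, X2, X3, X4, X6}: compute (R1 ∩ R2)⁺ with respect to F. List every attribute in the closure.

R1 ∩ R2 = {X1, X2, X4}.
X4 → X6 applies, adding X6
X2 → X5, X6 applies, adding X5
Closure: {X1, X2, X4, X5, X6}.

X1, X2, X4, X5, X6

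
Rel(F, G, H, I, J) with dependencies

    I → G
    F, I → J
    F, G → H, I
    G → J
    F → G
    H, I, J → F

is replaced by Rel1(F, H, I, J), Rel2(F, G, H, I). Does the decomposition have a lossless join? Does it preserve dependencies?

lossless but not dependency-preserving

Lossless test: (F, H, I)⁺ = {F, G, H, I, J}, which contains all of one fragment — lossless.
Dependency preservation: the restricted closure of {G} across the fragments never reaches {J}, so G → J cannot be enforced without a join — not preserved.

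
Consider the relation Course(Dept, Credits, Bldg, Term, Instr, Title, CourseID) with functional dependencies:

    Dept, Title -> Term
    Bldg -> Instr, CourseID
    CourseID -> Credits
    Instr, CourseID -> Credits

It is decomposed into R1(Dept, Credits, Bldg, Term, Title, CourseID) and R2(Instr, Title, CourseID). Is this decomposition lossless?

No

Common attributes: R1 ∩ R2 = {Title, CourseID}.
Closure of {Title, CourseID}: CourseID → Credits applies, adding Credits. So (Title, CourseID)⁺ = {Credits, Title, CourseID}.
The closure contains neither all of R1 = {Dept, Credits, Bldg, Term, Title, CourseID} nor all of R2 = {Instr, Title, CourseID}, so the common attributes are not a superkey of either fragment. The join is lossy.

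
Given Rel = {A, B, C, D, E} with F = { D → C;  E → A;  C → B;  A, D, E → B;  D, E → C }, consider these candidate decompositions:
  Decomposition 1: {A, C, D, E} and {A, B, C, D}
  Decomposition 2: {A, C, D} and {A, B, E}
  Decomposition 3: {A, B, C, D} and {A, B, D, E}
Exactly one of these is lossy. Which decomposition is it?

Decomposition 1: common = {A, C, D}, closure = {A, B, C, D} → lossless.
Decomposition 2: common = {A}, closure = {A} → lossy.
Decomposition 3: common = {A, B, D}, closure = {A, B, C, D} → lossless.

Decomposition 2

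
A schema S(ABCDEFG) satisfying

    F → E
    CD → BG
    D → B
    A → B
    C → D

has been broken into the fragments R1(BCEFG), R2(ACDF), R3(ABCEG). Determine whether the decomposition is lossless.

Yes

Chase test. Columns are ABCDEFG; row i has aⱼ where attribute j ∈ Ri, else bᵢⱼ.
Initial tableau (one row per fragment):
  row 1: b11 a2 a3 b14 a5 a6 a7
  row 2: a1 b22 a3 a4 b25 a6 b27
  row 3: a1 a2 a3 b34 a5 b36 a7
Rows 1 and 2 agree on F; apply F→E and equate their E entries.
Rows 2 and 3 agree on A; apply A→B and equate their B entries.
Rows 1 and 2 agree on C; apply C→D and equate their D entries.
Rows 1 and 3 agree on C; apply C→D and equate their D entries.
Rows 1 and 2 agree on CD; apply CD→BG and equate their BG entries.
Row 2 is now all distinguished symbols — the join is lossless.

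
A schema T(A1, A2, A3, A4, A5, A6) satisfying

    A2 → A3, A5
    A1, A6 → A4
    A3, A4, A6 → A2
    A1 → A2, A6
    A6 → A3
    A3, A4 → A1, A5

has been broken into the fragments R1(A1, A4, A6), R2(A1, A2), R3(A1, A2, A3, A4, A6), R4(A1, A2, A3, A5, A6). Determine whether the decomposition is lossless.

Chase test. Columns are A1, A2, A3, A4, A5, A6; row i has aⱼ where attribute j ∈ Ri, else bᵢⱼ.
Initial tableau (one row per fragment):
  row 1: a1 b12 b13 a4 b15 a6
  row 2: a1 a2 b23 b24 b25 b26
  row 3: a1 a2 a3 a4 b35 a6
  row 4: a1 a2 a3 b44 a5 a6
Rows 2 and 3 agree on A2; apply A2→A3, A5 and equate their A3, A5 entries.
Rows 2 and 4 agree on A2; apply A2→A3, A5 and equate their A3, A5 entries.
Rows 1 and 4 agree on A1, A6; apply A1, A6→A4 and equate their A4 entries.
Rows 1 and 2 agree on A1; apply A1→A2, A6 and equate their A2, A6 entries.
Rows 1 and 2 agree on A6; apply A6→A3 and equate their A3 entries.
Rows 1 and 3 agree on A3, A4; apply A3, A4→A1, A5 and equate their A1, A5 entries.
Rows 1 and 2 agree on A1, A6; apply A1, A6→A4 and equate their A4 entries.
Row 1 is now all distinguished symbols — the join is lossless.

Yes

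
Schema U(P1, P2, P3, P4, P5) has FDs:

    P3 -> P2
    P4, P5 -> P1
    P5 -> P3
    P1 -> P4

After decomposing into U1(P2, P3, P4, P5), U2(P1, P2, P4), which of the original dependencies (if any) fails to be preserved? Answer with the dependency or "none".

Check P4, P5 → P1: no single fragment contains all of {P1, P4, P5}, and the restricted closure of {P4, P5} across the fragments never reaches {P1}.
P3 → P2 is preserved.
P5 → P3 is preserved.
P1 → P4 is preserved.

P4, P5 -> P1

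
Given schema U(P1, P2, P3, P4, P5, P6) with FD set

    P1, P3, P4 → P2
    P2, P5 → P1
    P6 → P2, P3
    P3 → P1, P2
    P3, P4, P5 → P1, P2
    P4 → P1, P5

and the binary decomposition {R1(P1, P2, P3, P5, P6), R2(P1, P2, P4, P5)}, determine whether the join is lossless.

No

Common attributes: R1 ∩ R2 = {P1, P2, P5}.
No dependency enlarges {P1, P2, P5}, so (P1, P2, P5)⁺ = {P1, P2, P5}.
The closure contains neither all of R1 = {P1, P2, P3, P5, P6} nor all of R2 = {P1, P2, P4, P5}, so the common attributes are not a superkey of either fragment. The join is lossy.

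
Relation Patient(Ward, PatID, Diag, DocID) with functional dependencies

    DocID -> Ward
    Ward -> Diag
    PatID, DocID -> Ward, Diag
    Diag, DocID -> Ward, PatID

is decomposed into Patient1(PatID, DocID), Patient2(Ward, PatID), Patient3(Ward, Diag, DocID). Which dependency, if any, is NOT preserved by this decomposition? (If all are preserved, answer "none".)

none

DocID → Ward lies within Patient3.
Ward → Diag lies within Patient3.
PatID, DocID → Ward, Diag: restricted closure across fragments reaches Ward, Diag.
Diag, DocID → Ward, PatID: restricted closure across fragments reaches Ward, PatID.
Every dependency is enforceable on the fragments, so the decomposition is dependency-preserving.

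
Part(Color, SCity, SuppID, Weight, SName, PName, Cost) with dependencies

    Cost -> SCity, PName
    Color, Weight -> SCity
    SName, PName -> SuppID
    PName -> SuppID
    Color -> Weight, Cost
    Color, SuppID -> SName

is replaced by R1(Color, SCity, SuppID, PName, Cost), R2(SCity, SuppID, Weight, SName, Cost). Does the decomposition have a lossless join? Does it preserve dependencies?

Lossless test: (SCity, SuppID, Cost)⁺ = {SCity, SuppID, PName, Cost}, which is a superkey of neither fragment — lossy.
Dependency preservation: the restricted closure of {Color} across the fragments never reaches {Weight, Cost}, so Color → Weight, Cost cannot be enforced without a join — not preserved.

lossy and not dependency-preserving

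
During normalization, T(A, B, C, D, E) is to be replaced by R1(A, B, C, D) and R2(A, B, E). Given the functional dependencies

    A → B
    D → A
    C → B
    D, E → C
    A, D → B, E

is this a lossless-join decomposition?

Common attributes: R1 ∩ R2 = {A, B}.
No dependency enlarges {A, B}, so (A, B)⁺ = {A, B}.
The closure contains neither all of R1 = {A, B, C, D} nor all of R2 = {A, B, E}, so the common attributes are not a superkey of either fragment. The join is lossy.

No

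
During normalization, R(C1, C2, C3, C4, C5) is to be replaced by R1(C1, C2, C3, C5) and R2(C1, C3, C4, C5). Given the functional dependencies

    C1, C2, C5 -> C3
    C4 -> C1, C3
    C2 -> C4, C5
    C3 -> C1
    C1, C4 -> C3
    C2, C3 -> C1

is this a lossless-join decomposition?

Common attributes: R1 ∩ R2 = {C1, C3, C5}.
No dependency enlarges {C1, C3, C5}, so (C1, C3, C5)⁺ = {C1, C3, C5}.
The closure contains neither all of R1 = {C1, C2, C3, C5} nor all of R2 = {C1, C3, C4, C5}, so the common attributes are not a superkey of either fragment. The join is lossy.

No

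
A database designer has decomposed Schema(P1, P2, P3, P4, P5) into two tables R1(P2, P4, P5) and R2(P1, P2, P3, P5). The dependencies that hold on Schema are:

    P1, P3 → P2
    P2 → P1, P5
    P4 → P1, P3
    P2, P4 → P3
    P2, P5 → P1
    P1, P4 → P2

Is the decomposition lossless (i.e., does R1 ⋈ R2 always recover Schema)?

No

Common attributes: R1 ∩ R2 = {P2, P5}.
Closure of {P2, P5}: P2 → P1, P5 applies, adding P1. So (P2, P5)⁺ = {P1, P2, P5}.
The closure contains neither all of R1 = {P2, P4, P5} nor all of R2 = {P1, P2, P3, P5}, so the common attributes are not a superkey of either fragment. The join is lossy.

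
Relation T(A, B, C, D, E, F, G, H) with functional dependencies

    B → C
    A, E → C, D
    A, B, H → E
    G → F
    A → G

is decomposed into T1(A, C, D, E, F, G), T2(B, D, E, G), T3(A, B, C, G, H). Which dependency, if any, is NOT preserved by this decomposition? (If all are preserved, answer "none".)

Check A, B, H → E: no single fragment contains all of {A, B, E, H}, and the restricted closure of {A, B, H} across the fragments never reaches {E}.
B → C is preserved.
A, E → C, D is preserved.
G → F is preserved.
A → G is preserved.

A, B, H → E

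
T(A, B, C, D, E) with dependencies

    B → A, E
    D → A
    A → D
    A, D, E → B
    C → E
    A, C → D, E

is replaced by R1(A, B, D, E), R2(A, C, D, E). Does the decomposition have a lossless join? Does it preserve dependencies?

lossless and dependency-preserving

Lossless test: (A, D, E)⁺ = {A, B, D, E}, which contains all of one fragment — lossless.
Dependency preservation: every FD's attributes lie within a single fragment, so each can be enforced locally — preserved.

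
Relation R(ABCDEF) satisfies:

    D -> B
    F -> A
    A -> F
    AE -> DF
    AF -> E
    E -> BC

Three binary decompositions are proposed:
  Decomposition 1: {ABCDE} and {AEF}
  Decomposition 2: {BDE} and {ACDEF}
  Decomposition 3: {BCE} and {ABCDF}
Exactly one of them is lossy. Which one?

Decomposition 3

Decomposition 1: common = {AE}, closure = {ABCDEF} → lossless.
Decomposition 2: common = {DE}, closure = {BCDE} → lossless.
Decomposition 3: common = {BC}, closure = {BC} → lossy.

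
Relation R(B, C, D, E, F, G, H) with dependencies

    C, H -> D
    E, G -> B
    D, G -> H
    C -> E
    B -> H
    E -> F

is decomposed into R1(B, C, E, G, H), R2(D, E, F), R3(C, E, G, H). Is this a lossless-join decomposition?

Chase test. Columns are B, C, D, E, F, G, H; row i has aⱼ where attribute j ∈ Ri, else bᵢⱼ.
Initial tableau (one row per fragment):
  row 1: a1 a2 b13 a4 b15 a6 a7
  row 2: b21 b22 a3 a4 a5 b26 b27
  row 3: b31 a2 b33 a4 b35 a6 a7
Rows 1 and 3 agree on C, H; apply C, H→D and equate their D entries.
Rows 1 and 3 agree on E, G; apply E, G→B and equate their B entries.
Rows 1 and 2 agree on E; apply E→F and equate their F entries.
Rows 1 and 3 agree on E; apply E→F and equate their F entries.
No row becomes fully distinguished — the join is lossy.

No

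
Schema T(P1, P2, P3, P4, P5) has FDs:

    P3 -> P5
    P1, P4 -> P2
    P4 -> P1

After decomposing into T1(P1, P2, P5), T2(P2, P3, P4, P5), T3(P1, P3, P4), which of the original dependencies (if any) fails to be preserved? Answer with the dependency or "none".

none

P3 → P5 lies within T2.
P1, P4 → P2: restricted closure across fragments reaches P2.
P4 → P1 lies within T3.
Every dependency is enforceable on the fragments, so the decomposition is dependency-preserving.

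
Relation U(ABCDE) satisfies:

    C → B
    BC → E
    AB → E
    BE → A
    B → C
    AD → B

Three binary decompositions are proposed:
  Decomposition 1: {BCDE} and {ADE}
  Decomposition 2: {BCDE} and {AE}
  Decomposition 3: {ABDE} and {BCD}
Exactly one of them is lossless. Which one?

Decomposition 3

Decomposition 1: common = {DE}, closure = {DE} → lossy.
Decomposition 2: common = {E}, closure = {E} → lossy.
Decomposition 3: common = {BD}, closure = {ABCDE} → lossless.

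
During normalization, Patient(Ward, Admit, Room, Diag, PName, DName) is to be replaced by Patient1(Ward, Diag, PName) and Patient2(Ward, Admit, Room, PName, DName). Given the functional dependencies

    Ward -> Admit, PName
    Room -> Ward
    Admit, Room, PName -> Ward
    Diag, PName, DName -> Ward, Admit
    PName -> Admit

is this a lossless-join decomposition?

Common attributes: Patient1 ∩ Patient2 = {Ward, PName}.
Closure of {Ward, PName}: Ward → Admit, PName applies, adding Admit. So (Ward, PName)⁺ = {Ward, Admit, PName}.
The closure contains neither all of Patient1 = {Ward, Diag, PName} nor all of Patient2 = {Ward, Admit, Room, PName, DName}, so the common attributes are not a superkey of either fragment. The join is lossy.

No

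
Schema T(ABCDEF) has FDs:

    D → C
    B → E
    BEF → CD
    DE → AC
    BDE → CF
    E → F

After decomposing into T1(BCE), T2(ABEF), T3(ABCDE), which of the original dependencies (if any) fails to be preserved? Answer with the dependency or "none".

D → C lies within T3.
B → E lies within T1.
BEF → CD: restricted closure across fragments reaches CD.
DE → AC lies within T3.
BDE → CF: restricted closure across fragments reaches CF.
E → F lies within T2.
Every dependency is enforceable on the fragments, so the decomposition is dependency-preserving.

none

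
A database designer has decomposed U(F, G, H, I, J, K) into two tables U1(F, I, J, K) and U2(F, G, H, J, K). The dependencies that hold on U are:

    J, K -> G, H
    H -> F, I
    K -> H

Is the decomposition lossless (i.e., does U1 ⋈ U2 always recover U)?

Yes

Common attributes: U1 ∩ U2 = {F, J, K}.
Closure of {F, J, K}: J, K → G, H applies, adding G, H; H → F, I applies, adding I. So (F, J, K)⁺ = {F, G, H, I, J, K}.
This closure contains every attribute of U1, so U1 ∩ U2 → U1. The join is lossless.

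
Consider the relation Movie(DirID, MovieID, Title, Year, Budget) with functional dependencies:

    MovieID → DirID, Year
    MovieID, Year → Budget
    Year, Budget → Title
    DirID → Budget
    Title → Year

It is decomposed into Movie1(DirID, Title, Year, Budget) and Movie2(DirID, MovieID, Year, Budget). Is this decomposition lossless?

Yes

Common attributes: Movie1 ∩ Movie2 = {DirID, Year, Budget}.
Closure of {DirID, Year, Budget}: Year, Budget → Title applies, adding Title. So (DirID, Year, Budget)⁺ = {DirID, Title, Year, Budget}.
This closure contains every attribute of Movie1, so Movie1 ∩ Movie2 → Movie1. The join is lossless.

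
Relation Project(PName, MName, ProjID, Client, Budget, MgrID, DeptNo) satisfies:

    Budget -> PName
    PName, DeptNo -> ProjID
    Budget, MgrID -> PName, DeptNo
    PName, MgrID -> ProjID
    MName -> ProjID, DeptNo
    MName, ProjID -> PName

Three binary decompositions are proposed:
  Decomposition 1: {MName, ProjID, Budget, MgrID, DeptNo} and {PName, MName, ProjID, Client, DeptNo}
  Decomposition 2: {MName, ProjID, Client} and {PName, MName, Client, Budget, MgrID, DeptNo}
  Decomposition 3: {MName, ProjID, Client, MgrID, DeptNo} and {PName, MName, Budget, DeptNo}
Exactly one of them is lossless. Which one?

Decomposition 2

Decomposition 1: common = {MName, ProjID, DeptNo}, closure = {PName, MName, ProjID, DeptNo} → lossy.
Decomposition 2: common = {MName, Client}, closure = {PName, MName, ProjID, Client, DeptNo} → lossless.
Decomposition 3: common = {MName, DeptNo}, closure = {PName, MName, ProjID, DeptNo} → lossy.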